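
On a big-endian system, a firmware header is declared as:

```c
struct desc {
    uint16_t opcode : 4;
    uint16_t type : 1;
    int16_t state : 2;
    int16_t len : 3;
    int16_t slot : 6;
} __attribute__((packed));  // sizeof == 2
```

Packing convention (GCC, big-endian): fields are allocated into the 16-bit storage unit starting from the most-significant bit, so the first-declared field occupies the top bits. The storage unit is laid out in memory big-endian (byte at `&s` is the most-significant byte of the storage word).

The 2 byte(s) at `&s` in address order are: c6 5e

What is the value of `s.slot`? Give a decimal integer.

30

[0]=0xc6 [1]=0x5e (big-endian) → word 0xc65e
opcode [12+:4] = (word>>12) & 0xf = 12
type [11+:1] = (word>>11) & 0x1 = 0
state [9+:2] = (word>>9) & 0x3 = 3
len [6+:3] = (word>>6) & 0x7 = 1
slot [0+:6] = (word>>0) & 0x3f = 30  ←
slot signed 6b, MSB=0: value = 30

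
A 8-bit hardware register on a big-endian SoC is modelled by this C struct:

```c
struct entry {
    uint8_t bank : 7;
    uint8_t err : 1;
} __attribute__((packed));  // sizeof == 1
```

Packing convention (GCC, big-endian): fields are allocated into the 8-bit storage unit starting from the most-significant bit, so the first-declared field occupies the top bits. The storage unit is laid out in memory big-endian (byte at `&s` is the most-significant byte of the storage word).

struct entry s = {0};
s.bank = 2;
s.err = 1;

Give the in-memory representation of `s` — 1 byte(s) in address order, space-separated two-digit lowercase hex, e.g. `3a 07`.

bank (7b) val=2 bits=0x2 at bit 1: 0x04
err (1b) val=1 bits=0x1 at bit 0: 0x05
word = 0x05 → big-endian bytes:
  [0]=0x05

05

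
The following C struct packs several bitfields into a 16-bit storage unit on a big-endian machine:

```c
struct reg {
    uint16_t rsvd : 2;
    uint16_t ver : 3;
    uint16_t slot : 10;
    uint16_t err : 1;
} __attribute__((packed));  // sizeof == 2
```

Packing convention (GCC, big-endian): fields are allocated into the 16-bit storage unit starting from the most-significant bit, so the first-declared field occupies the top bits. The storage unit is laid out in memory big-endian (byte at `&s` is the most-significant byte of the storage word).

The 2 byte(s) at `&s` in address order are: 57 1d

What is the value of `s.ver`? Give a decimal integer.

[0]=0x57 [1]=0x1d (big-endian) → word 0x571d
rsvd [14+:2] = (word>>14) & 0x3 = 1
ver [11+:3] = (word>>11) & 0x7 = 2  ←
slot [1+:10] = (word>>1) & 0x3ff = 910
err [0+:1] = (word>>0) & 0x1 = 1

2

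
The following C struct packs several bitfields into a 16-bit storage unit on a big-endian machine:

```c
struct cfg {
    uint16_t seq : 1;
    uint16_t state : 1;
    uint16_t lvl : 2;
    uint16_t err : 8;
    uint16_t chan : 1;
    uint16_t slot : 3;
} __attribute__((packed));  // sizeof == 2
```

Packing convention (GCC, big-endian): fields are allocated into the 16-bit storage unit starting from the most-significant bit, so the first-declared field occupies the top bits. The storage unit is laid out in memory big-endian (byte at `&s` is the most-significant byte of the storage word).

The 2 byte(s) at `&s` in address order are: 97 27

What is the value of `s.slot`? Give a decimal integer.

[0]=0x97 [1]=0x27 (big-endian) → word 0x9727
seq [15+:1] = (word>>15) & 0x1 = 1
state [14+:1] = (word>>14) & 0x1 = 0
lvl [12+:2] = (word>>12) & 0x3 = 1
err [4+:8] = (word>>4) & 0xff = 114
chan [3+:1] = (word>>3) & 0x1 = 0
slot [0+:3] = (word>>0) & 0x7 = 7  ←

7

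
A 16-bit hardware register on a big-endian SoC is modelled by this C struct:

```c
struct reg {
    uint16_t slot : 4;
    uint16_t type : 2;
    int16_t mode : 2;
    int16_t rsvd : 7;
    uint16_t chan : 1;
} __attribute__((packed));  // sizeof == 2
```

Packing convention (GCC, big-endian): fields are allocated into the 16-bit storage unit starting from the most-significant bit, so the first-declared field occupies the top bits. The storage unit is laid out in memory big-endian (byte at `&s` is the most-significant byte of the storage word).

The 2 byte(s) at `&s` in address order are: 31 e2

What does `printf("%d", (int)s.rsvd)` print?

[0]=0x31 [1]=0xe2 (big-endian) → word 0x31e2
slot:4 @ bit 12 → (0x31e2>>12)&0xf = 0x3
type:2 @ bit 10 → (0x31e2>>10)&0x3 = 0x0
mode:2 @ bit 8 → (0x31e2>>8)&0x3 = 0x1
rsvd:7 @ bit 1 → (0x31e2>>1)&0x7f = 0x71  ←
chan:1 @ bit 0 → (0x31e2>>0)&0x1 = 0x0
rsvd signed 7b, MSB=1: 113 - 128 = -15

-15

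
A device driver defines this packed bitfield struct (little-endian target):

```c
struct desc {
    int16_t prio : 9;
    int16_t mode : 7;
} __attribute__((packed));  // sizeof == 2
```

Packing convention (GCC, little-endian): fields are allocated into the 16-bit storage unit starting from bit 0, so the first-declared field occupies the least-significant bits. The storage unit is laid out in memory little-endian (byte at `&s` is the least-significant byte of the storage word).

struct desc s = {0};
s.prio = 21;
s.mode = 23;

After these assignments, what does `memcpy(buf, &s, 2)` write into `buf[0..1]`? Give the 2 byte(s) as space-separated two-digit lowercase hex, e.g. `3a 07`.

15 2e

prio:9 = 21 → 0x15 << 0 → word 0x0015
mode:7 = 23 → 0x17 << 9 → word 0x2e15
word = 0x2e15 → little-endian bytes:
  [0]=0x15  [1]=0x2e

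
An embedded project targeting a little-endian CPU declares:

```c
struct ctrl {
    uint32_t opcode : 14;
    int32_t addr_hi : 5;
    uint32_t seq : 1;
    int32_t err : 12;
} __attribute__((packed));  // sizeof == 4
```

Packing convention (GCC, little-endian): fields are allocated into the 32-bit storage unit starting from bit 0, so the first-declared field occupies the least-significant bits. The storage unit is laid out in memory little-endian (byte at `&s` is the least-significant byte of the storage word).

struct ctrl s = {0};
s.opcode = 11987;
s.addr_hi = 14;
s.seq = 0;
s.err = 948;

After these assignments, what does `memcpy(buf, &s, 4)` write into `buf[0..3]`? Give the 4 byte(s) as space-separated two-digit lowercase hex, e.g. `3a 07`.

[0+:14] opcode=11987 & 0x3fff = 0x2ed3; word=0x00002ed3
[14+:5] addr_hi=14 & 0x1f = 0xe; word=0x0003aed3
[19+:1] seq=0 & 0x1 = 0x0; word=0x0003aed3
[20+:12] err=948 & 0xfff = 0x3b4; word=0x3b43aed3
word = 0x3b43aed3 → little-endian bytes:
  [0]=0xd3  [1]=0xae  [2]=0x43  [3]=0x3b

d3 ae 43 3b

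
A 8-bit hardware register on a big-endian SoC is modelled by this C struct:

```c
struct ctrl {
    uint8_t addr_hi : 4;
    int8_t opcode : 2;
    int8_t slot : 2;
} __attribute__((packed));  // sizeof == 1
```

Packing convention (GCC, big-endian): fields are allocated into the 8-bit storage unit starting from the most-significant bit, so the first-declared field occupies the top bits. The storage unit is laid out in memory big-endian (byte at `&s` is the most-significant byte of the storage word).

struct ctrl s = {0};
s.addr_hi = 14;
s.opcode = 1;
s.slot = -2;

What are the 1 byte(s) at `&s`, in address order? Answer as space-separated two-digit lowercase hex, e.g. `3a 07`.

e6

[4+:4] addr_hi=14 & 0xf = 0xe; word=0xe0
[2+:2] opcode=1 & 0x3 = 0x1; word=0xe4
[0+:2] slot=-2 & 0x3 = 0x2; word=0xe6
word = 0xe6 → big-endian bytes:
  [0]=0xe6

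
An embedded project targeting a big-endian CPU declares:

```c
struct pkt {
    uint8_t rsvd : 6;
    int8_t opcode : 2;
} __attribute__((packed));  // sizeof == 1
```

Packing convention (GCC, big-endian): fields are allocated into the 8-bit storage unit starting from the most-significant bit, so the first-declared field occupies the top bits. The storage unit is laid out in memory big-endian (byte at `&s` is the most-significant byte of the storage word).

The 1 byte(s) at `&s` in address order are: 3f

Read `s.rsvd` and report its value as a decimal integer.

15

[0]=0x3f (big-endian) → word 0x3f
rsvd:6 @ bit 2 → (0x3f>>2)&0x3f = 0xf  ←
opcode:2 @ bit 0 → (0x3f>>0)&0x3 = 0x3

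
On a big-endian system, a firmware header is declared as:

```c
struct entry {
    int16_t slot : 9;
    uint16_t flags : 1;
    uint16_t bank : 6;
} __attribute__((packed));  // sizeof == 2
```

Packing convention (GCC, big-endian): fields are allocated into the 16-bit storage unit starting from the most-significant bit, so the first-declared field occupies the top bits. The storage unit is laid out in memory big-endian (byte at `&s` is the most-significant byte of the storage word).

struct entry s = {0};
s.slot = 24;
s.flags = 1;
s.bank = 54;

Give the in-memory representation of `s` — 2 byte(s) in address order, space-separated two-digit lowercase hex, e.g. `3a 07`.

[7+:9] slot=24 & 0x1ff = 0x18; word=0x0c00
[6+:1] flags=1 & 0x1 = 0x1; word=0x0c40
[0+:6] bank=54 & 0x3f = 0x36; word=0x0c76
word = 0x0c76 → big-endian bytes:
  [0]=0x0c  [1]=0x76

0c 76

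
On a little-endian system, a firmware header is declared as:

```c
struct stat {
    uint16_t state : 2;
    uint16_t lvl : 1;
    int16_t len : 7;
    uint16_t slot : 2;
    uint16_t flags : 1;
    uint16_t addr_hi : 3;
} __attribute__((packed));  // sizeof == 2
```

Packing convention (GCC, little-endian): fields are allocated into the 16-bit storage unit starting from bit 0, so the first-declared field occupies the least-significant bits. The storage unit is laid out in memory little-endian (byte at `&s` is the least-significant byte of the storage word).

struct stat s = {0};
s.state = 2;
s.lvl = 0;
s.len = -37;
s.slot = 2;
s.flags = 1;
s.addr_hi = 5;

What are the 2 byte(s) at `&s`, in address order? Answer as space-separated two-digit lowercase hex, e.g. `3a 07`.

da ba

[0+:2] state=2 & 0x3 = 0x2; word=0x0002
[2+:1] lvl=0 & 0x1 = 0x0; word=0x0002
[3+:7] len=-37 & 0x7f = 0x5b; word=0x02da
[10+:2] slot=2 & 0x3 = 0x2; word=0x0ada
[12+:1] flags=1 & 0x1 = 0x1; word=0x1ada
[13+:3] addr_hi=5 & 0x7 = 0x5; word=0xbada
word = 0xbada → little-endian bytes:
  [0]=0xda  [1]=0xba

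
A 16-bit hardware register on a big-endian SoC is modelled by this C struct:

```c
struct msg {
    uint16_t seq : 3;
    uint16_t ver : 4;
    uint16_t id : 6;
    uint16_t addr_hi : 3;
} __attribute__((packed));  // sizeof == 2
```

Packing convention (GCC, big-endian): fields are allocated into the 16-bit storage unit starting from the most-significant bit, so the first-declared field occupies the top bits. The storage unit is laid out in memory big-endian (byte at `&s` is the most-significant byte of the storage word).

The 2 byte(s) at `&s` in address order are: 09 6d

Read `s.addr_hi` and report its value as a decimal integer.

[0]=0x09 [1]=0x6d (big-endian) → word 0x096d
seq:3 @ bit 13 → (0x096d>>13)&0x7 = 0x0
ver:4 @ bit 9 → (0x096d>>9)&0xf = 0x4
id:6 @ bit 3 → (0x096d>>3)&0x3f = 0x2d
addr_hi:3 @ bit 0 → (0x096d>>0)&0x7 = 0x5  ←

5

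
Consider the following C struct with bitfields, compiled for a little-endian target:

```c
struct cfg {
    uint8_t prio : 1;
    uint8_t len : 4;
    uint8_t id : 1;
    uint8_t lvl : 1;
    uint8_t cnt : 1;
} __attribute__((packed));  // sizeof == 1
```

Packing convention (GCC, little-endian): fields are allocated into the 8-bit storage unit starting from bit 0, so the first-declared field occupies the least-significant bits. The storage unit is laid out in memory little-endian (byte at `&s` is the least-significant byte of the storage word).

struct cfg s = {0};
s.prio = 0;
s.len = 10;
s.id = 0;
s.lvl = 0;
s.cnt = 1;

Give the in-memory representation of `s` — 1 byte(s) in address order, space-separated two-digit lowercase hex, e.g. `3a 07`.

94

prio (1b) val=0 bits=0x0 at bit 0: 0x00
len (4b) val=10 bits=0xa at bit 1: 0x14
id (1b) val=0 bits=0x0 at bit 5: 0x14
lvl (1b) val=0 bits=0x0 at bit 6: 0x14
cnt (1b) val=1 bits=0x1 at bit 7: 0x94
word = 0x94 → little-endian bytes:
  [0]=0x94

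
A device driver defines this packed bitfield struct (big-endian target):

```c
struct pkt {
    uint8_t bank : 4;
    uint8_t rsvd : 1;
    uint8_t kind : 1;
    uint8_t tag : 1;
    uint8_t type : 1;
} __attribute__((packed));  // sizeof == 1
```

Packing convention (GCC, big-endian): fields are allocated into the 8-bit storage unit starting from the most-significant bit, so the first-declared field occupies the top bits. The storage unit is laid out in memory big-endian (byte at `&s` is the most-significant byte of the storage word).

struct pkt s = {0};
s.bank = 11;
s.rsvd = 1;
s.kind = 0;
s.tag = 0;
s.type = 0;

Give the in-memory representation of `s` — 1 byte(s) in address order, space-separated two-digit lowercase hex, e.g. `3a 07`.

bank:4 = 11 → 0xb << 4 → word 0xb0
rsvd:1 = 1 → 0x1 << 3 → word 0xb8
kind:1 = 0 → 0x0 << 2 → word 0xb8
tag:1 = 0 → 0x0 << 1 → word 0xb8
type:1 = 0 → 0x0 << 0 → word 0xb8
word = 0xb8 → big-endian bytes:
  [0]=0xb8

b8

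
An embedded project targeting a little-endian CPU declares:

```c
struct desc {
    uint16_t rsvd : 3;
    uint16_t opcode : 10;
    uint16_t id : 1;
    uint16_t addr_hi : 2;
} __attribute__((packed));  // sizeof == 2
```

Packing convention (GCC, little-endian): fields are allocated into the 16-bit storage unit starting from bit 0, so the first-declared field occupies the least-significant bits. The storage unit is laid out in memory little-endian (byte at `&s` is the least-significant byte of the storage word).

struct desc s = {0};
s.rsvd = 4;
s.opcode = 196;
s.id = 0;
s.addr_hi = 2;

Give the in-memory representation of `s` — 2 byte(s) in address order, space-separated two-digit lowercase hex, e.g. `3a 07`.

[0+:3] rsvd=4 & 0x7 = 0x4; word=0x0004
[3+:10] opcode=196 & 0x3ff = 0xc4; word=0x0624
[13+:1] id=0 & 0x1 = 0x0; word=0x0624
[14+:2] addr_hi=2 & 0x3 = 0x2; word=0x8624
word = 0x8624 → little-endian bytes:
  [0]=0x24  [1]=0x86

24 86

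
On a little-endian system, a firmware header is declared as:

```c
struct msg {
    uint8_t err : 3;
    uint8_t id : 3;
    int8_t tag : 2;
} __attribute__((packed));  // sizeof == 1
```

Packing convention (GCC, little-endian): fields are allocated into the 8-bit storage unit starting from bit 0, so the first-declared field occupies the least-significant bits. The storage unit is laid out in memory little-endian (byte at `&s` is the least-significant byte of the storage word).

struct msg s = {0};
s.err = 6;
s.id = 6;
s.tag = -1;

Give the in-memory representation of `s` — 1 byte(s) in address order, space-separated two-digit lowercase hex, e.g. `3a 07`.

[0+:3] err=6 & 0x7 = 0x6; word=0x06
[3+:3] id=6 & 0x7 = 0x6; word=0x36
[6+:2] tag=-1 & 0x3 = 0x3; word=0xf6
word = 0xf6 → little-endian bytes:
  [0]=0xf6

f6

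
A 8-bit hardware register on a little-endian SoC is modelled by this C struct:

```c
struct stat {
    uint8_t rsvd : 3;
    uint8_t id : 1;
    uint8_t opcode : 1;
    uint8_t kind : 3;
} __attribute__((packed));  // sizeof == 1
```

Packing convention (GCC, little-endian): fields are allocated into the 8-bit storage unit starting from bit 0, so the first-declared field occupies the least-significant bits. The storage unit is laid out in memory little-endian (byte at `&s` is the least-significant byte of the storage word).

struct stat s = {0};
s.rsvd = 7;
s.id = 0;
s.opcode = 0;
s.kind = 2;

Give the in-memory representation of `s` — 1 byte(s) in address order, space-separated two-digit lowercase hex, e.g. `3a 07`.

47

[0+:3] rsvd=7 & 0x7 = 0x7; word=0x07
[3+:1] id=0 & 0x1 = 0x0; word=0x07
[4+:1] opcode=0 & 0x1 = 0x0; word=0x07
[5+:3] kind=2 & 0x7 = 0x2; word=0x47
word = 0x47 → little-endian bytes:
  [0]=0x47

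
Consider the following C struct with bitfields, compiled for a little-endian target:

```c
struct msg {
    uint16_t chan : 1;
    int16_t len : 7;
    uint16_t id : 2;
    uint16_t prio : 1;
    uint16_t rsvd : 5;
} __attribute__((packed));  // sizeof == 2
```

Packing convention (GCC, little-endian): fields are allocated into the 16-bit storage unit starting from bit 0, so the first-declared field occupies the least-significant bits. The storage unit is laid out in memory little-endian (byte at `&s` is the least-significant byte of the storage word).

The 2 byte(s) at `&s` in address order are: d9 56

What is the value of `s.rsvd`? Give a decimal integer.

10

[0]=0xd9 [1]=0x56 (little-endian) → word 0x56d9
chan:1 @ bit 0 → (0x56d9>>0)&0x1 = 0x1
len:7 @ bit 1 → (0x56d9>>1)&0x7f = 0x6c
id:2 @ bit 8 → (0x56d9>>8)&0x3 = 0x2
prio:1 @ bit 10 → (0x56d9>>10)&0x1 = 0x1
rsvd:5 @ bit 11 → (0x56d9>>11)&0x1f = 0xa  ←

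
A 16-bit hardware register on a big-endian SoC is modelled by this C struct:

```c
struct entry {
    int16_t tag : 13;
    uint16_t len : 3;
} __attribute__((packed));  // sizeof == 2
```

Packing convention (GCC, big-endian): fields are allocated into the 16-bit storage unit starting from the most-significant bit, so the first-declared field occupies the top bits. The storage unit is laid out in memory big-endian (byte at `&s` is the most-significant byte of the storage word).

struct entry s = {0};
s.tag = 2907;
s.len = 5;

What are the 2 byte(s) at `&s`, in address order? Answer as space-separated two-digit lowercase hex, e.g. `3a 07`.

tag (13b) val=2907 bits=0xb5b at bit 3: 0x5ad8
len (3b) val=5 bits=0x5 at bit 0: 0x5add
word = 0x5add → big-endian bytes:
  [0]=0x5a  [1]=0xdd

5a dd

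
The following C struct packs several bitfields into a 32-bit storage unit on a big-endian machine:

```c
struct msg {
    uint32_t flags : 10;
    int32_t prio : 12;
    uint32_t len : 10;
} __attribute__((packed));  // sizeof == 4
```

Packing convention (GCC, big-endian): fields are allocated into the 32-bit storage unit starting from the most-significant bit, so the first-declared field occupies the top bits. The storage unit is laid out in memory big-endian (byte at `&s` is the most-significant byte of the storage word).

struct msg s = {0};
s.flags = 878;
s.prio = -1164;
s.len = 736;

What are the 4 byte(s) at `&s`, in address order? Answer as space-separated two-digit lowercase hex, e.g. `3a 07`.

db ad d2 e0

[22+:10] flags=878 & 0x3ff = 0x36e; word=0xdb800000
[10+:12] prio=-1164 & 0xfff = 0xb74; word=0xdbadd000
[0+:10] len=736 & 0x3ff = 0x2e0; word=0xdbadd2e0
word = 0xdbadd2e0 → big-endian bytes:
  [0]=0xdb  [1]=0xad  [2]=0xd2  [3]=0xe0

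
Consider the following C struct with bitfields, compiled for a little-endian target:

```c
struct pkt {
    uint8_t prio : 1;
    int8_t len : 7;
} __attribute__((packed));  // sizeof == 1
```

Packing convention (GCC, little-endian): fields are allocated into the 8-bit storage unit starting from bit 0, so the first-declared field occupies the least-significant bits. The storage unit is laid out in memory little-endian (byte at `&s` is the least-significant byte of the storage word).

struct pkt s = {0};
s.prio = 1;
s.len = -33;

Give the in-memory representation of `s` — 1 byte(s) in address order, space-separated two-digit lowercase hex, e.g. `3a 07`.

bf

[0+:1] prio=1 & 0x1 = 0x1; word=0x01
[1+:7] len=-33 & 0x7f = 0x5f; word=0xbf
word = 0xbf → little-endian bytes:
  [0]=0xbf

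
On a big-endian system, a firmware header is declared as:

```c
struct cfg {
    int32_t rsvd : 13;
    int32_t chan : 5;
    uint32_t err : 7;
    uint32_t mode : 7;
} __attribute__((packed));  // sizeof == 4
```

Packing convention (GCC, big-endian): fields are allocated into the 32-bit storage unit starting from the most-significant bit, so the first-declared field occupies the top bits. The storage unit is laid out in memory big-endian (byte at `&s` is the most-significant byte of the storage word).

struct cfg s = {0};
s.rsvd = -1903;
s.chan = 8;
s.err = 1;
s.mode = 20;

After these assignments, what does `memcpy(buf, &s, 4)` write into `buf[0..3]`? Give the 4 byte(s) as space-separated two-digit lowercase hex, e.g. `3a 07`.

rsvd (13b) val=-1903 bits=0x1891 at bit 19: 0xc4880000
chan (5b) val=8 bits=0x8 at bit 14: 0xc48a0000
err (7b) val=1 bits=0x1 at bit 7: 0xc48a0080
mode (7b) val=20 bits=0x14 at bit 0: 0xc48a0094
word = 0xc48a0094 → big-endian bytes:
  [0]=0xc4  [1]=0x8a  [2]=0x00  [3]=0x94

c4 8a 00 94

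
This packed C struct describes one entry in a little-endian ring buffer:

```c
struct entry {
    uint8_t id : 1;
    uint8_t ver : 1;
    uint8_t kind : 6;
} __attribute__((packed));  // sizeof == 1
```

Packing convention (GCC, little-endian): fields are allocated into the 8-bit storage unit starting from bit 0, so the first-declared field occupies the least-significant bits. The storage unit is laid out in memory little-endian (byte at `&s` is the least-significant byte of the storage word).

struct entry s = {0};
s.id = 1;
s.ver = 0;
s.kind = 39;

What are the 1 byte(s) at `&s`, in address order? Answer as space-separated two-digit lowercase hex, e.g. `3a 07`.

id:1 = 1 → 0x1 << 0 → word 0x01
ver:1 = 0 → 0x0 << 1 → word 0x01
kind:6 = 39 → 0x27 << 2 → word 0x9d
word = 0x9d → little-endian bytes:
  [0]=0x9d

9d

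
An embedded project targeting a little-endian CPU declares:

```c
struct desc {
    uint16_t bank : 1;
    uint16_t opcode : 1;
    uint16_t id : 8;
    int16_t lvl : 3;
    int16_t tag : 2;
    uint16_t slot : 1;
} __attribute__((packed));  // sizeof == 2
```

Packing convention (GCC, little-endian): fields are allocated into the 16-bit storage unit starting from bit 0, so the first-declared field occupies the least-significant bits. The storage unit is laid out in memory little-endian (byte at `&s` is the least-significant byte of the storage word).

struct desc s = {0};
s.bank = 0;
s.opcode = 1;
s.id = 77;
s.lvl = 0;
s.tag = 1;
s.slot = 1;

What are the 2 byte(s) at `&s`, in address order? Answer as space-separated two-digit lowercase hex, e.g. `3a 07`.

bank:1 = 0 → 0x0 << 0 → word 0x0000
opcode:1 = 1 → 0x1 << 1 → word 0x0002
id:8 = 77 → 0x4d << 2 → word 0x0136
lvl:3 = 0 → 0x0 << 10 → word 0x0136
tag:2 = 1 → 0x1 << 13 → word 0x2136
slot:1 = 1 → 0x1 << 15 → word 0xa136
word = 0xa136 → little-endian bytes:
  [0]=0x36  [1]=0xa1

36 a1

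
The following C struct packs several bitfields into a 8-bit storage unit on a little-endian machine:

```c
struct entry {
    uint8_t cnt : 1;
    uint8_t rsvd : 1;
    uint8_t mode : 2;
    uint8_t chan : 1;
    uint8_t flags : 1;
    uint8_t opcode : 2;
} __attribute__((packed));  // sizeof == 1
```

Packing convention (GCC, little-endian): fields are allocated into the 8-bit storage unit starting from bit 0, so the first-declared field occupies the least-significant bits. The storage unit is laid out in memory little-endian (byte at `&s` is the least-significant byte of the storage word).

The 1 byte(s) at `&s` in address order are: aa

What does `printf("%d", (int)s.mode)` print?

2

[0]=0xaa (little-endian) → word 0xaa
cnt:1 @ bit 0 → (0xaa>>0)&0x1 = 0x0
rsvd:1 @ bit 1 → (0xaa>>1)&0x1 = 0x1
mode:2 @ bit 2 → (0xaa>>2)&0x3 = 0x2  ←
chan:1 @ bit 4 → (0xaa>>4)&0x1 = 0x0
flags:1 @ bit 5 → (0xaa>>5)&0x1 = 0x1
opcode:2 @ bit 6 → (0xaa>>6)&0x3 = 0x2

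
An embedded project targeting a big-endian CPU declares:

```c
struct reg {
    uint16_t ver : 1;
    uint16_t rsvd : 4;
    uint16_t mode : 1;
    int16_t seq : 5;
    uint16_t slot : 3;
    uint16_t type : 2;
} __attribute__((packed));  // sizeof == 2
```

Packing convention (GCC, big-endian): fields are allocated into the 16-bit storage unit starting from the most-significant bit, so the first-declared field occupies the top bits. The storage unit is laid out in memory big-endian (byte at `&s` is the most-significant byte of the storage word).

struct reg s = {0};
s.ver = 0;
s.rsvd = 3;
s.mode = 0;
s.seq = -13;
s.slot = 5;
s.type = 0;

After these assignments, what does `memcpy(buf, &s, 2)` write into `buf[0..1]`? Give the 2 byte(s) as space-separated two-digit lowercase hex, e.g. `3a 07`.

1a 74

ver:1 = 0 → 0x0 << 15 → word 0x0000
rsvd:4 = 3 → 0x3 << 11 → word 0x1800
mode:1 = 0 → 0x0 << 10 → word 0x1800
seq:5 = -13 → 0x13 << 5 → word 0x1a60
slot:3 = 5 → 0x5 << 2 → word 0x1a74
type:2 = 0 → 0x0 << 0 → word 0x1a74
word = 0x1a74 → big-endian bytes:
  [0]=0x1a  [1]=0x74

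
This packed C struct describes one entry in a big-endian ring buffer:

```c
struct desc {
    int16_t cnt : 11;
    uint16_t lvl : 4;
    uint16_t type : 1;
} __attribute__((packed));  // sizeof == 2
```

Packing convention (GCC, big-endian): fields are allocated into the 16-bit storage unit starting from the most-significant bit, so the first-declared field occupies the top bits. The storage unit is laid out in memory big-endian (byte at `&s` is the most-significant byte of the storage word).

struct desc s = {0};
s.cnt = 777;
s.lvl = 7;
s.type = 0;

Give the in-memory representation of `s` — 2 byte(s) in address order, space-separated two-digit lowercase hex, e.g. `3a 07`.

cnt (11b) val=777 bits=0x309 at bit 5: 0x6120
lvl (4b) val=7 bits=0x7 at bit 1: 0x612e
type (1b) val=0 bits=0x0 at bit 0: 0x612e
word = 0x612e → big-endian bytes:
  [0]=0x61  [1]=0x2e

61 2e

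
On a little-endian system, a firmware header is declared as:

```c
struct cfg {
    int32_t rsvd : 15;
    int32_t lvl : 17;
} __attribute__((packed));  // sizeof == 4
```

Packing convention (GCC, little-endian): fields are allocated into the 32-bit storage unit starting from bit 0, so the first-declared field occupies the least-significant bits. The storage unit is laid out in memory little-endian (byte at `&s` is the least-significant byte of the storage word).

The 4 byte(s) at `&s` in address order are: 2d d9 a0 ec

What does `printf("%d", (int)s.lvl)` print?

-9919

[0]=0x2d [1]=0xd9 [2]=0xa0 [3]=0xec (little-endian) → word 0xeca0d92d
rsvd [0+:15] = (word>>0) & 0x7fff = 22829
lvl [15+:17] = (word>>15) & 0x1ffff = 121153  ←
lvl signed 17b, MSB=1: 121153 - 131072 = -9919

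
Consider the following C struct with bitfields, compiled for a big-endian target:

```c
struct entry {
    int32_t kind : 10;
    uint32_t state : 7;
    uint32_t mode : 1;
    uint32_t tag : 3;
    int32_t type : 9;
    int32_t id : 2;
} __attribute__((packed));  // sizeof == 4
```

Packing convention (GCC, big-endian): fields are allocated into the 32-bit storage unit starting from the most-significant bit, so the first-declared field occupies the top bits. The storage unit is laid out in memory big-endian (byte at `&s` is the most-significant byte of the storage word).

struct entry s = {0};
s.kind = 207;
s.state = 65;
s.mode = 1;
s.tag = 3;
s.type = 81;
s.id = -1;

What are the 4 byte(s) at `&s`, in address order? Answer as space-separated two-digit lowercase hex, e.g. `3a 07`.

33 e0 d9 47

kind:10 = 207 → 0xcf << 22 → word 0x33c00000
state:7 = 65 → 0x41 << 15 → word 0x33e08000
mode:1 = 1 → 0x1 << 14 → word 0x33e0c000
tag:3 = 3 → 0x3 << 11 → word 0x33e0d800
type:9 = 81 → 0x51 << 2 → word 0x33e0d944
id:2 = -1 → 0x3 << 0 → word 0x33e0d947
word = 0x33e0d947 → big-endian bytes:
  [0]=0x33  [1]=0xe0  [2]=0xd9  [3]=0x47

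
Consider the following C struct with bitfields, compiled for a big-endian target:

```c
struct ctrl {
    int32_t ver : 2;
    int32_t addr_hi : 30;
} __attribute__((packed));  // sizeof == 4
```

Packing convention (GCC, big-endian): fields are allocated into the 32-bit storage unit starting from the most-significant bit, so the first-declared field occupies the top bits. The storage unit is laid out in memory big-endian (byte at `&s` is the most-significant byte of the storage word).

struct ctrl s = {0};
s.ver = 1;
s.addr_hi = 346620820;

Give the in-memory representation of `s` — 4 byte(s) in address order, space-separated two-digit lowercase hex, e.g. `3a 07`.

ver:2 = 1 → 0x1 << 30 → word 0x40000000
addr_hi:30 = 346620820 → 0x14a90394 << 0 → word 0x54a90394
word = 0x54a90394 → big-endian bytes:
  [0]=0x54  [1]=0xa9  [2]=0x03  [3]=0x94

54 a9 03 94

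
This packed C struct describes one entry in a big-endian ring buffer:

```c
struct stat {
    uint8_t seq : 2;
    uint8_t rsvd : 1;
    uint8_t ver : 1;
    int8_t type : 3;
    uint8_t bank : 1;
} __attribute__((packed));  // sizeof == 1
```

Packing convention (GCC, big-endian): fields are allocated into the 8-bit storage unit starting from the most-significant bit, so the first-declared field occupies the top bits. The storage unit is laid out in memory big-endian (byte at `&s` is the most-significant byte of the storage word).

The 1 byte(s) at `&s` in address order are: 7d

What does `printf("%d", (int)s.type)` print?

[0]=0x7d (big-endian) → word 0x7d
seq [6+:2] = (word>>6) & 0x3 = 1
rsvd [5+:1] = (word>>5) & 0x1 = 1
ver [4+:1] = (word>>4) & 0x1 = 1
type [1+:3] = (word>>1) & 0x7 = 6  ←
bank [0+:1] = (word>>0) & 0x1 = 1
type signed 3b, MSB=1: 6 - 8 = -2

-2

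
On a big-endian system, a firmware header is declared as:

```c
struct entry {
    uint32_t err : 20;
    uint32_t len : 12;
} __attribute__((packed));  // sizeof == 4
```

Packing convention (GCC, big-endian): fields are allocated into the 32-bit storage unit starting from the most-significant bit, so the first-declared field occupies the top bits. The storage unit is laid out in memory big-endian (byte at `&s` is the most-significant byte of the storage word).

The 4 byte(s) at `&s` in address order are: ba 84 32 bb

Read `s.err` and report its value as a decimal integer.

763971

[0]=0xba [1]=0x84 [2]=0x32 [3]=0xbb (big-endian) → word 0xba8432bb
err:20 @ bit 12 → (0xba8432bb>>12)&0xfffff = 0xba843  ←
len:12 @ bit 0 → (0xba8432bb>>0)&0xfff = 0x2bb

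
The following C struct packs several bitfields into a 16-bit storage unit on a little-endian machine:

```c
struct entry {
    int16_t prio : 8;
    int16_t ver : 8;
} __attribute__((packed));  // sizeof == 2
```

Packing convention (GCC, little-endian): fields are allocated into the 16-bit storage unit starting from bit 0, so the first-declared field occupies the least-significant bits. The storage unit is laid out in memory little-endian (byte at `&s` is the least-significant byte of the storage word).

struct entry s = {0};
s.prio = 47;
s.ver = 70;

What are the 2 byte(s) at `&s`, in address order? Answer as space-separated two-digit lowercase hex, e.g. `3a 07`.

2f 46

prio:8 = 47 → 0x2f << 0 → word 0x002f
ver:8 = 70 → 0x46 << 8 → word 0x462f
word = 0x462f → little-endian bytes:
  [0]=0x2f  [1]=0x46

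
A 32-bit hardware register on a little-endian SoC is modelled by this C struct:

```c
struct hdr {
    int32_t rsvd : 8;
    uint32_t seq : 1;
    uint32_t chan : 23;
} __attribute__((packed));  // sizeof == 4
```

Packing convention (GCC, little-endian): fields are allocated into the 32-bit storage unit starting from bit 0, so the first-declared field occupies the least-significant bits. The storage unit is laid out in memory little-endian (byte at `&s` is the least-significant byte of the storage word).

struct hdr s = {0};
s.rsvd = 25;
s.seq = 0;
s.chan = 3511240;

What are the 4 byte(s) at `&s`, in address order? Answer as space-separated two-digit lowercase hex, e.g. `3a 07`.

rsvd (8b) val=25 bits=0x19 at bit 0: 0x00000019
seq (1b) val=0 bits=0x0 at bit 8: 0x00000019
chan (23b) val=3511240 bits=0x3593c8 at bit 9: 0x6b279019
word = 0x6b279019 → little-endian bytes:
  [0]=0x19  [1]=0x90  [2]=0x27  [3]=0x6b

19 90 27 6b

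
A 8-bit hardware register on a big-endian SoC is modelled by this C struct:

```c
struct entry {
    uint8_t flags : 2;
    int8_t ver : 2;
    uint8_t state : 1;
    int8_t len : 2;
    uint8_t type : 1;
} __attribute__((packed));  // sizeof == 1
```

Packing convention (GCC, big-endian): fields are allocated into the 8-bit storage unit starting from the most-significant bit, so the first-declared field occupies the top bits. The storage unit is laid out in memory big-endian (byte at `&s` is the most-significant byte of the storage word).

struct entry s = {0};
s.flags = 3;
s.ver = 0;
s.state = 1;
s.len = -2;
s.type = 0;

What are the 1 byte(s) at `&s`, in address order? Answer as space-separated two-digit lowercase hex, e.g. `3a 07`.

[6+:2] flags=3 & 0x3 = 0x3; word=0xc0
[4+:2] ver=0 & 0x3 = 0x0; word=0xc0
[3+:1] state=1 & 0x1 = 0x1; word=0xc8
[1+:2] len=-2 & 0x3 = 0x2; word=0xcc
[0+:1] type=0 & 0x1 = 0x0; word=0xcc
word = 0xcc → big-endian bytes:
  [0]=0xcc

cc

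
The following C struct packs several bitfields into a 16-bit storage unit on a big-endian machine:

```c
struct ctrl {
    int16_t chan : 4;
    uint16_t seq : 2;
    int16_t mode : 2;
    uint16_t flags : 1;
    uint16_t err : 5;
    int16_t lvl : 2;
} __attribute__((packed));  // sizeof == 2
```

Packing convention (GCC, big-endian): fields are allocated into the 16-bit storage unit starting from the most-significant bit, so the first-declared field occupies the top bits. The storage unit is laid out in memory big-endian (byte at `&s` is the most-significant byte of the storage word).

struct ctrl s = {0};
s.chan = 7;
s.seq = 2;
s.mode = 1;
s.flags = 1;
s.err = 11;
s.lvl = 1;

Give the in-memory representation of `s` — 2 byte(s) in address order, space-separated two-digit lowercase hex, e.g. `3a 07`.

chan (4b) val=7 bits=0x7 at bit 12: 0x7000
seq (2b) val=2 bits=0x2 at bit 10: 0x7800
mode (2b) val=1 bits=0x1 at bit 8: 0x7900
flags (1b) val=1 bits=0x1 at bit 7: 0x7980
err (5b) val=11 bits=0xb at bit 2: 0x79ac
lvl (2b) val=1 bits=0x1 at bit 0: 0x79ad
word = 0x79ad → big-endian bytes:
  [0]=0x79  [1]=0xad

79 ad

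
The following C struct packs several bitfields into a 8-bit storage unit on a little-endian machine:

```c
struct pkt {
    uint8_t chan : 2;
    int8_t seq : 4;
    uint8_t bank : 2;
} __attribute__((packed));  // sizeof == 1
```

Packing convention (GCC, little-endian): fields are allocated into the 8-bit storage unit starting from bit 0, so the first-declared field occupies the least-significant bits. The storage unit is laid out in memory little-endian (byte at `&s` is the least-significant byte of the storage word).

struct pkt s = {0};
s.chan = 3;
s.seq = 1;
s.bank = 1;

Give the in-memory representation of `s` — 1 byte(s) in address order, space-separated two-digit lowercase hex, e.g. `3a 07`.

chan (2b) val=3 bits=0x3 at bit 0: 0x03
seq (4b) val=1 bits=0x1 at bit 2: 0x07
bank (2b) val=1 bits=0x1 at bit 6: 0x47
word = 0x47 → little-endian bytes:
  [0]=0x47

47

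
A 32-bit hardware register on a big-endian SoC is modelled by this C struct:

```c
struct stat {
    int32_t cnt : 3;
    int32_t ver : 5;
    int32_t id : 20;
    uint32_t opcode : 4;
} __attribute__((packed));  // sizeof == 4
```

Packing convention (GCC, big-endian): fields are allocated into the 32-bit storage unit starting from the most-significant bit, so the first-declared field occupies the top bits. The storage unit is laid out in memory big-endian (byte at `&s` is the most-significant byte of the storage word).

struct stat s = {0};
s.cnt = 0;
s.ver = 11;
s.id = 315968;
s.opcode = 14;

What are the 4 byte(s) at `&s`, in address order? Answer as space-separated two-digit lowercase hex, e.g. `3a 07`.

cnt (3b) val=0 bits=0x0 at bit 29: 0x00000000
ver (5b) val=11 bits=0xb at bit 24: 0x0b000000
id (20b) val=315968 bits=0x4d240 at bit 4: 0x0b4d2400
opcode (4b) val=14 bits=0xe at bit 0: 0x0b4d240e
word = 0x0b4d240e → big-endian bytes:
  [0]=0x0b  [1]=0x4d  [2]=0x24  [3]=0x0e

0b 4d 24 0e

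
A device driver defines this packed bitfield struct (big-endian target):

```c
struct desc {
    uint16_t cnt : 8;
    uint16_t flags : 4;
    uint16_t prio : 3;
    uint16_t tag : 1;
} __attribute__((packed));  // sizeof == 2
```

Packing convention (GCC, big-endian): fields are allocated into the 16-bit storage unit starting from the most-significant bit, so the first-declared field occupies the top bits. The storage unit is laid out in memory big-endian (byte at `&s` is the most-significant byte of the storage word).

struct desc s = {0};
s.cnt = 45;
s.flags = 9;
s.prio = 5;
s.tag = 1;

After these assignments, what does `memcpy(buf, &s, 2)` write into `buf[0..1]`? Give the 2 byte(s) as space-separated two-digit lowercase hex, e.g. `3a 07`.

2d 9b

cnt:8 = 45 → 0x2d << 8 → word 0x2d00
flags:4 = 9 → 0x9 << 4 → word 0x2d90
prio:3 = 5 → 0x5 << 1 → word 0x2d9a
tag:1 = 1 → 0x1 << 0 → word 0x2d9b
word = 0x2d9b → big-endian bytes:
  [0]=0x2d  [1]=0x9b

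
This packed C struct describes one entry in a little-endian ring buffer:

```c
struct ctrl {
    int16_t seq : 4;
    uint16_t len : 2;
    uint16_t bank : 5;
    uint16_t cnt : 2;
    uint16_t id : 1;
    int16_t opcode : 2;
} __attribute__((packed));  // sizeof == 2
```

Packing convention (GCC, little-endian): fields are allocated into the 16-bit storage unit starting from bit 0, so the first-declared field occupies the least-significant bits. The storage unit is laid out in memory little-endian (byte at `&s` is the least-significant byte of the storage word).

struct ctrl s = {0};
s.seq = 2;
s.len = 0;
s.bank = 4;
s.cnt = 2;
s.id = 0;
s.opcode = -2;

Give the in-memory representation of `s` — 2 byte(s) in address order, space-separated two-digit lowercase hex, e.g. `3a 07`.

02 91

seq (4b) val=2 bits=0x2 at bit 0: 0x0002
len (2b) val=0 bits=0x0 at bit 4: 0x0002
bank (5b) val=4 bits=0x4 at bit 6: 0x0102
cnt (2b) val=2 bits=0x2 at bit 11: 0x1102
id (1b) val=0 bits=0x0 at bit 13: 0x1102
opcode (2b) val=-2 bits=0x2 at bit 14: 0x9102
word = 0x9102 → little-endian bytes:
  [0]=0x02  [1]=0x91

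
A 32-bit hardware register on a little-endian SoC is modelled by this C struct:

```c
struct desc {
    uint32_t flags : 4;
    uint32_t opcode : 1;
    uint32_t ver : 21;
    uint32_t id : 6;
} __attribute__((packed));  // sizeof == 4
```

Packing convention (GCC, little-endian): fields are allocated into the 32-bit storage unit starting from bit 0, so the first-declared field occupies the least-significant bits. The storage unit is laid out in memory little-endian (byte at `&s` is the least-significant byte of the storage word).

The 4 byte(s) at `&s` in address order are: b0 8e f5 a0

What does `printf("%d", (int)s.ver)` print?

[0]=0xb0 [1]=0x8e [2]=0xf5 [3]=0xa0 (little-endian) → word 0xa0f58eb0
flags:4 @ bit 0 → (0xa0f58eb0>>0)&0xf = 0x0
opcode:1 @ bit 4 → (0xa0f58eb0>>4)&0x1 = 0x1
ver:21 @ bit 5 → (0xa0f58eb0>>5)&0x1fffff = 0x7ac75  ←
id:6 @ bit 26 → (0xa0f58eb0>>26)&0x3f = 0x28

502901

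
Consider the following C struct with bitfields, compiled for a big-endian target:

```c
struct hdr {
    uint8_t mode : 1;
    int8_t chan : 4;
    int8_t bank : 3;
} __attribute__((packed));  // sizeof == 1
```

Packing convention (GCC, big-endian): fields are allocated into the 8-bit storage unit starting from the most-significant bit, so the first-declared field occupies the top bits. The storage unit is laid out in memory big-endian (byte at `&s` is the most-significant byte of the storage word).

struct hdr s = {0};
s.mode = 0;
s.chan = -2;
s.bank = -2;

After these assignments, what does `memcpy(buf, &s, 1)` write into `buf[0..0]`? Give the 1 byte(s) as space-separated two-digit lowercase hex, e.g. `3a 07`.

76

mode (1b) val=0 bits=0x0 at bit 7: 0x00
chan (4b) val=-2 bits=0xe at bit 3: 0x70
bank (3b) val=-2 bits=0x6 at bit 0: 0x76
word = 0x76 → big-endian bytes:
  [0]=0x76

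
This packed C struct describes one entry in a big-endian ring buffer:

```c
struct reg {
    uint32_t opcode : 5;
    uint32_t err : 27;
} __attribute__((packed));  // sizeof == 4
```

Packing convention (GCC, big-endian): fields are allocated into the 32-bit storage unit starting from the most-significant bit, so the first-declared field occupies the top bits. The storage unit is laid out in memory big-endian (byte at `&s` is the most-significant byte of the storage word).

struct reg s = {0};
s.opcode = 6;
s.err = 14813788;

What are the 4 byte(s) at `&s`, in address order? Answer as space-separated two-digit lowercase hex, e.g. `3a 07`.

opcode (5b) val=6 bits=0x6 at bit 27: 0x30000000
err (27b) val=14813788 bits=0xe20a5c at bit 0: 0x30e20a5c
word = 0x30e20a5c → big-endian bytes:
  [0]=0x30  [1]=0xe2  [2]=0x0a  [3]=0x5c

30 e2 0a 5c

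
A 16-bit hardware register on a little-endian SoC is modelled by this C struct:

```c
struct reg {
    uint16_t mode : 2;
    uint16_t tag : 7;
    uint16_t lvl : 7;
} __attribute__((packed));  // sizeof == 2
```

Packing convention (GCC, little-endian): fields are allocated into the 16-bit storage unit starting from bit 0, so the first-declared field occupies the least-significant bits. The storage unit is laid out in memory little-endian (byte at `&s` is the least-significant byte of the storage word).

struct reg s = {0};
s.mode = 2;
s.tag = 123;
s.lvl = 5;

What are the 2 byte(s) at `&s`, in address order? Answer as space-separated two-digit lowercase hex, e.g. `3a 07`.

mode (2b) val=2 bits=0x2 at bit 0: 0x0002
tag (7b) val=123 bits=0x7b at bit 2: 0x01ee
lvl (7b) val=5 bits=0x5 at bit 9: 0x0bee
word = 0x0bee → little-endian bytes:
  [0]=0xee  [1]=0x0b

ee 0b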